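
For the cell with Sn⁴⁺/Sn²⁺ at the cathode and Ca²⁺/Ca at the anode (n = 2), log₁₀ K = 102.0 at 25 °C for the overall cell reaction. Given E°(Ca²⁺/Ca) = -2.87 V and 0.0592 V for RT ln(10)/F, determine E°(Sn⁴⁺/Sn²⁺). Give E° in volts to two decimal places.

+0.15 V

E°cell = (0.0592/n)·log K = (0.0592/2)(102.0) = +3.019 V.
Since Sn⁴⁺/Sn²⁺ is the cathode and Ca²⁺/Ca the anode, E°cell = E°(Sn⁴⁺/Sn²⁺) − E°(Ca²⁺/Ca).
So E°(Sn⁴⁺/Sn²⁺) = E°cell + E°(Ca²⁺/Ca) = +3.019 + (-2.87) = +0.15 V.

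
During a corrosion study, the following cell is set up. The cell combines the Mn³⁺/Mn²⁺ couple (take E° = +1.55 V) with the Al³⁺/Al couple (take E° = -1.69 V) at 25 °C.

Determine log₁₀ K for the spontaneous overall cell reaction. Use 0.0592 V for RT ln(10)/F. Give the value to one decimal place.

164.2

Cathode: Mn³⁺/Mn²⁺; anode: Al³⁺/Al. E°cell = +3.24 V, n = 3.
log K = nE°cell / 0.0592 = (3)(+3.24) / 0.0592 = 164.2.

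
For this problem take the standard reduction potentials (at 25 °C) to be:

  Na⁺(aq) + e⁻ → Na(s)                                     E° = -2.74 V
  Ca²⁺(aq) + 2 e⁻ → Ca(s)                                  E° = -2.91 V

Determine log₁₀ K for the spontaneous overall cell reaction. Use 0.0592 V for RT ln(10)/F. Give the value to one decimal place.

5.7

Cathode: Na⁺/Na; anode: Ca²⁺/Ca. E°cell = +0.17 V, n = 2.
log K = nE°cell / 0.0592 = (2)(+0.17) / 0.0592 = 5.7.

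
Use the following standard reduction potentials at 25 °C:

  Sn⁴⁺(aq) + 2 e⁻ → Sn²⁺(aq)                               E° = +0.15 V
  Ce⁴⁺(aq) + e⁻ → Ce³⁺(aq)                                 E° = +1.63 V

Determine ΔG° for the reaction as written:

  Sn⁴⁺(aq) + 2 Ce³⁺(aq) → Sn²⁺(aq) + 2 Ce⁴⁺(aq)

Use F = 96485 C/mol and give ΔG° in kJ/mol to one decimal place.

As written, Sn⁴⁺/Sn²⁺ is reduced (cathode) and Ce⁴⁺/Ce³⁺ is oxidised (anode), so E°cell = (+0.15) − (+1.63) = -1.48 V.
Balancing electrons gives n = 2.
ΔG° = −nFE° = −(2)(96485)(-1.48) = 285,596 J = +285.6 kJ/mol.

+285.6 kJ/mol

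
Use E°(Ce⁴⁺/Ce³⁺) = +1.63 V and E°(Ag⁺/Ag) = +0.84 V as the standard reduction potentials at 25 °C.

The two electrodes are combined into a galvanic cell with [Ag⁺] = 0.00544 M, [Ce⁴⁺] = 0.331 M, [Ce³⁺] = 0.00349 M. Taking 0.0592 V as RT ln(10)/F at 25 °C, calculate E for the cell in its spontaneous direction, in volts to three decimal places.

+1.041 V

Ce⁴⁺/Ce³⁺ is the cathode (higher E°), Ag⁺/Ag the anode: E°cell = +1.63 − (+0.84) = +0.79 V, n = 1.
Overall: Ce⁴⁺(aq) + Ag(s) → Ce³⁺(aq) + Ag⁺(aq)
Q = [Ce³⁺]·[Ag⁺] / ([Ce⁴⁺]); log Q = -4.241.
E = E° − (0.0592/n) log Q = +0.79 − (0.0592/1)(-4.241) = +1.041 V.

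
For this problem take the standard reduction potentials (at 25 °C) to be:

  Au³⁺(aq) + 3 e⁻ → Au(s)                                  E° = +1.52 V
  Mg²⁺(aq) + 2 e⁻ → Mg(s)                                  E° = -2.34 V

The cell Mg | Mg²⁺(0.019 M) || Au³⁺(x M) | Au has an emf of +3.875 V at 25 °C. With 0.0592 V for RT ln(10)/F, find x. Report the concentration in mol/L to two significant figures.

Au³⁺/Au is the cathode, Mg²⁺/Mg the anode: E°cell = +3.86 V, n = 6.
Overall reaction: 2 Au³⁺(aq) + 3 Mg(s) → 2 Au(s) + 3 Mg²⁺(aq); Q = [Mg²⁺]^3/[Au³⁺]^2.
From E = E° − (0.0592/n) log Q: log Q = (E° − E)·n/0.0592 = (+3.86 − (+3.875))·6/0.0592 = -1.5203.
So 2·log[Au³⁺] = 3·log(0.019) − log Q = -5.1637 − (-1.5203) = -3.6434; log[Au³⁺] = -3.6434 / 2 = -1.8217; [Au³⁺] = 10^(-1.8217) ≈ 0.015 M.

0.015 M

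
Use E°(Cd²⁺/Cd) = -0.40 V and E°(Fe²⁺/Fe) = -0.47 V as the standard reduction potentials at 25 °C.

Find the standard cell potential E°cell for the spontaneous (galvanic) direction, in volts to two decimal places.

The Cd²⁺/Cd couple has the higher reduction potential, so it is the cathode; Fe²⁺/Fe is oxidised at the anode.
E°cell = E°(cathode) − E°(anode) = (-0.40) − (-0.47) = +0.07 V.
Since E°cell > 0, the reaction is spontaneous under standard conditions.

+0.07 V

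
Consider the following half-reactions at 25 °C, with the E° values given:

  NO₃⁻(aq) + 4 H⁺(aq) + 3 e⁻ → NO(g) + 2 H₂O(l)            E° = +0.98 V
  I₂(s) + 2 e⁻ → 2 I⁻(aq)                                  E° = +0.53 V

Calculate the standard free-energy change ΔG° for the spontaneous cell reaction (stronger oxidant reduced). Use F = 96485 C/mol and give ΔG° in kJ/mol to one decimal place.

-260.5 kJ/mol

NO₃⁻/NO (E° = +0.98 V) is the cathode; I₂/I⁻ (E° = +0.53 V) is the anode, so E°cell = +0.45 V.
Balancing electrons gives n = 6 (lcm of 3 and 2).
ΔG° = −nFE° = −(6)(96485)(+0.45) = -260,510 J = -260.5 kJ/mol.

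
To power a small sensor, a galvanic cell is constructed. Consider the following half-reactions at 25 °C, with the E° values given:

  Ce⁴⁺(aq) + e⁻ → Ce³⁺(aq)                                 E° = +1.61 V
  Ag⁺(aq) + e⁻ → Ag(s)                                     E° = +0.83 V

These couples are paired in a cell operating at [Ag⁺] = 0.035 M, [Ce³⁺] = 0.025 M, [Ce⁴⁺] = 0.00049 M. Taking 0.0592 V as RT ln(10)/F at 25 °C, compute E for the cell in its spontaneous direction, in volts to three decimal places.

Ce⁴⁺/Ce³⁺ is the cathode (higher E°), Ag⁺/Ag the anode: E°cell = +1.61 − (+0.83) = +0.78 V, n = 1.
Overall: Ce⁴⁺(aq) + Ag(s) → Ce³⁺(aq) + Ag⁺(aq)
Q = [Ce³⁺]·[Ag⁺] / ([Ce⁴⁺]); log Q = 0.252.
E = E° − (0.0592/n) log Q = +0.78 − (0.0592/1)(0.252) = +0.765 V.

+0.765 V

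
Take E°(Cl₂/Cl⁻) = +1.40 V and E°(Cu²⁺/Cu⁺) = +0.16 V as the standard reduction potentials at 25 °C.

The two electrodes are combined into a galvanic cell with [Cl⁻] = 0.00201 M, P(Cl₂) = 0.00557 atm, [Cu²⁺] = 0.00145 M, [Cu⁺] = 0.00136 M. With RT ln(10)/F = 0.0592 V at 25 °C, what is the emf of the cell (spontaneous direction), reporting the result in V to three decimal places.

Cl₂/Cl⁻ is the cathode (higher E°), Cu²⁺/Cu⁺ the anode: E°cell = +1.40 − (+0.16) = +1.24 V, n = 2.
Overall: Cl₂(g) + 2 Cu⁺(aq) → 2 Cl⁻(aq) + 2 Cu²⁺(aq)
Q = [Cl⁻]^2·[Cu²⁺]^2 / (P(Cl₂)·[Cu⁺]^2); log Q = -3.084.
E = E° − (0.0592/n) log Q = +1.24 − (0.0592/2)(-3.084) = +1.331 V.

+1.331 V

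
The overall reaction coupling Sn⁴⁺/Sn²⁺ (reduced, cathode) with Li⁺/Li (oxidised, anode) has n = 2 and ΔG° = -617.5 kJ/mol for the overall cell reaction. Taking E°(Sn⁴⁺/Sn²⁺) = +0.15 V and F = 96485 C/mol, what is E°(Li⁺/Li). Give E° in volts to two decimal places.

-3.05 V

E°cell = −ΔG°/(nF) = −(-617.5×10³)/((2)(96485)) = +3.200 V.
Since Sn⁴⁺/Sn²⁺ is the cathode and Li⁺/Li the anode, E°cell = E°(Sn⁴⁺/Sn²⁺) − E°(Li⁺/Li).
So E°(Li⁺/Li) = E°(Sn⁴⁺/Sn²⁺) − E°cell = (+0.15) − (+3.200) = -3.05 V.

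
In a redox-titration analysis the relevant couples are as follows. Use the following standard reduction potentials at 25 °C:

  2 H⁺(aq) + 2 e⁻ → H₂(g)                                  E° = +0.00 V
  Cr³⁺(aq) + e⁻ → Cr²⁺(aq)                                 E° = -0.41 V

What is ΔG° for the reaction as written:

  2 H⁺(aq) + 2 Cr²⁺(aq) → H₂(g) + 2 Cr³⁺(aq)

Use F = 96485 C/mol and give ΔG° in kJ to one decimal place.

As written, H⁺/H₂ is reduced (cathode) and Cr³⁺/Cr²⁺ is oxidised (anode), so E°cell = (+0.00) − (-0.41) = +0.41 V.
Balancing electrons gives n = 2.
ΔG° = −nFE° = −(2)(96485)(+0.41) = -79,118 J = -79.1 kJ.

-79.1 kJ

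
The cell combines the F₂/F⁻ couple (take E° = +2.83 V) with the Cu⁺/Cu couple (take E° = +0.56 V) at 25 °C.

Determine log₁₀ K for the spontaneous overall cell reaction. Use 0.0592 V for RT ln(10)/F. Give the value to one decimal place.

Cathode: F₂/F⁻; anode: Cu⁺/Cu. E°cell = +2.27 V, n = 2.
log K = nE°cell / 0.0592 = (2)(+2.27) / 0.0592 = 76.7.

76.7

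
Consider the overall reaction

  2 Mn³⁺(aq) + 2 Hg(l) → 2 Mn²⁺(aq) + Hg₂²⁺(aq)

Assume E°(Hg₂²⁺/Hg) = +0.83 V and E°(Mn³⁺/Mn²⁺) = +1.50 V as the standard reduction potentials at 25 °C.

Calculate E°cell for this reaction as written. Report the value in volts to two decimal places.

+0.67 V

The Mn³⁺/Mn²⁺ couple has the higher reduction potential, so it is the cathode; Hg₂²⁺/Hg is oxidised at the anode.
E°cell = E°(cathode) − E°(anode) = (+1.50) − (+0.83) = +0.67 V.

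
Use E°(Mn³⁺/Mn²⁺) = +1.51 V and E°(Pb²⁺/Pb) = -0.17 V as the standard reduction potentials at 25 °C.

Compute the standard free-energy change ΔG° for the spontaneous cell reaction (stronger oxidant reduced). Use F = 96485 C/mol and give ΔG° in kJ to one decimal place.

Mn³⁺/Mn²⁺ (E° = +1.51 V) is the cathode; Pb²⁺/Pb (E° = -0.17 V) is the anode, so E°cell = +1.68 V.
Balancing electrons gives n = 2 (lcm of 1 and 2).
ΔG° = −nFE° = −(2)(96485)(+1.68) = -324,190 J = -324.2 kJ.

-324.2 kJ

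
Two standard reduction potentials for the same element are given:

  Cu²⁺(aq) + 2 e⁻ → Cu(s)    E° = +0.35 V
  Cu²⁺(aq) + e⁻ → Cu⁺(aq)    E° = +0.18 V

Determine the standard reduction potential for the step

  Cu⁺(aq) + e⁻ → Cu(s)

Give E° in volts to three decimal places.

+0.520 V

Sequential free energies add, so n₃E°₃ = n₁E°₁ + n₂E°₂.
With n₃ = 2, and the known step contributing 1×(+0.18) V, the unknown satisfies 1·E° = 2×(+0.35) − 1×(+0.18) = +0.520.
E° = +0.520 / 1 = +0.520 V.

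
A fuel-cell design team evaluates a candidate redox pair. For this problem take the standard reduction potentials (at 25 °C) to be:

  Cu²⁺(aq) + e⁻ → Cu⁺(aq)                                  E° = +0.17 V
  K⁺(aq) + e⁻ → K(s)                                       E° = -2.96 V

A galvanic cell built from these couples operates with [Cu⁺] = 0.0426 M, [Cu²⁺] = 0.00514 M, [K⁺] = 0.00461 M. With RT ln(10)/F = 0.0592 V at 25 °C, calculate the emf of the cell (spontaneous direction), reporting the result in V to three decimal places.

Cu²⁺/Cu⁺ is the cathode (higher E°), K⁺/K the anode: E°cell = +0.17 − (-2.96) = +3.13 V, n = 1.
Overall: Cu²⁺(aq) + K(s) → Cu⁺(aq) + K⁺(aq)
Q = [Cu⁺]·[K⁺] / ([Cu²⁺]); log Q = -1.418.
E = E° − (0.0592/n) log Q = +3.13 − (0.0592/1)(-1.418) = +3.214 V.

+3.214 V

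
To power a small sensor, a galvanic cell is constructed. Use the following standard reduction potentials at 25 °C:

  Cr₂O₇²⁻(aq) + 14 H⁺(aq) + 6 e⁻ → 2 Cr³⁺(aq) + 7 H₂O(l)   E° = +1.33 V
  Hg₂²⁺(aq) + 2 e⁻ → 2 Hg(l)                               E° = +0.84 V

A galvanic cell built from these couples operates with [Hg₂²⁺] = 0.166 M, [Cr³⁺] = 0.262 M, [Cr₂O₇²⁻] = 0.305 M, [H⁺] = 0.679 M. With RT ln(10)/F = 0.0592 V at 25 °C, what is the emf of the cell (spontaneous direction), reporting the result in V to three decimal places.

+0.496 V

Cr₂O₇²⁻/Cr³⁺ is the cathode (higher E°), Hg₂²⁺/Hg the anode: E°cell = +1.33 − (+0.84) = +0.49 V, n = 6.
Overall: Cr₂O₇²⁻(aq) + 14 H⁺(aq) + 6 Hg(l) → 2 Cr³⁺(aq) + 7 H₂O(l) + 3 Hg₂²⁺(aq)
Q = [Cr³⁺]^2·[Hg₂²⁺]^3 / ([Cr₂O₇²⁻]·[H⁺]^14); log Q = -0.634.
E = E° − (0.0592/n) log Q = +0.49 − (0.0592/6)(-0.634) = +0.496 V.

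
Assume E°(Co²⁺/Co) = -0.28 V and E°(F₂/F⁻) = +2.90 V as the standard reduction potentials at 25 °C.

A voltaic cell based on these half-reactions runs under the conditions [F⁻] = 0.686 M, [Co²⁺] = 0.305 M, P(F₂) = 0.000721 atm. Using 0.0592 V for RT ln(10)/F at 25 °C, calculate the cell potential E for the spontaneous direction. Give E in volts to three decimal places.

F₂/F⁻ is the cathode (higher E°), Co²⁺/Co the anode: E°cell = +2.90 − (-0.28) = +3.18 V, n = 2.
Overall: F₂(g) + Co(s) → 2 F⁻(aq) + Co²⁺(aq)
Q = [F⁻]^2·[Co²⁺] / (P(F₂)); log Q = 2.299.
E = E° − (0.0592/n) log Q = +3.18 − (0.0592/2)(2.299) = +3.112 V.

+3.112 V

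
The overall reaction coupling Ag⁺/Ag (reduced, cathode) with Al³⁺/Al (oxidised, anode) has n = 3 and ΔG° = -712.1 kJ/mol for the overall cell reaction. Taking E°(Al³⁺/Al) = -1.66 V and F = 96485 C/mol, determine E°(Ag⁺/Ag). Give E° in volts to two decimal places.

+0.80 V

E°cell = −ΔG°/(nF) = −(-712.1×10³)/((3)(96485)) = +2.460 V.
Since Ag⁺/Ag is the cathode and Al³⁺/Al the anode, E°cell = E°(Ag⁺/Ag) − E°(Al³⁺/Al).
So E°(Ag⁺/Ag) = E°cell + E°(Al³⁺/Al) = +2.460 + (-1.66) = +0.80 V.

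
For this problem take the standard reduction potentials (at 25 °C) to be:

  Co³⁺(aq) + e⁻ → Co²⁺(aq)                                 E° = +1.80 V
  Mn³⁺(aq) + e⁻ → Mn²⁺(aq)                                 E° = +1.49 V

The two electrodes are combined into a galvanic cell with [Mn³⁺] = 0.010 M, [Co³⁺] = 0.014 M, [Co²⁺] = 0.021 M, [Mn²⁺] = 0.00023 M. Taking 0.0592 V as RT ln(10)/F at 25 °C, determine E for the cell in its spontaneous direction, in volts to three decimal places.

+0.203 V

Co³⁺/Co²⁺ is the cathode (higher E°), Mn³⁺/Mn²⁺ the anode: E°cell = +1.80 − (+1.49) = +0.31 V, n = 1.
Overall: Co³⁺(aq) + Mn²⁺(aq) → Co²⁺(aq) + Mn³⁺(aq)
Q = [Co²⁺]·[Mn³⁺] / ([Co³⁺]·[Mn²⁺]); log Q = 1.814.
E = E° − (0.0592/n) log Q = +0.31 − (0.0592/1)(1.814) = +0.203 V.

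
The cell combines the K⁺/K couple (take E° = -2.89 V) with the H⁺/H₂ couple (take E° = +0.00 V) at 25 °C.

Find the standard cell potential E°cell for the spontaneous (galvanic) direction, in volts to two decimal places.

+2.89 V

The H⁺/H₂ couple has the higher reduction potential, so it is the cathode; K⁺/K is oxidised at the anode.
E°cell = E°(cathode) − E°(anode) = (+0.00) − (-2.89) = +2.89 V.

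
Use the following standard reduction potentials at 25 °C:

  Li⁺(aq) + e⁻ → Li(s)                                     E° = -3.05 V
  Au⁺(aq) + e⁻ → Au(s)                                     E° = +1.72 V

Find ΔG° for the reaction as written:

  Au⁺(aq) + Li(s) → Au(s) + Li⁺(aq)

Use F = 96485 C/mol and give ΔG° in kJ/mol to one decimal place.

-460.2 kJ/mol

As written, Au⁺/Au is reduced (cathode) and Li⁺/Li is oxidised (anode), so E°cell = (+1.72) − (-3.05) = +4.77 V.
Balancing electrons gives n = 1.
ΔG° = −nFE° = −(1)(96485)(+4.77) = -460,233 J = -460.2 kJ/mol.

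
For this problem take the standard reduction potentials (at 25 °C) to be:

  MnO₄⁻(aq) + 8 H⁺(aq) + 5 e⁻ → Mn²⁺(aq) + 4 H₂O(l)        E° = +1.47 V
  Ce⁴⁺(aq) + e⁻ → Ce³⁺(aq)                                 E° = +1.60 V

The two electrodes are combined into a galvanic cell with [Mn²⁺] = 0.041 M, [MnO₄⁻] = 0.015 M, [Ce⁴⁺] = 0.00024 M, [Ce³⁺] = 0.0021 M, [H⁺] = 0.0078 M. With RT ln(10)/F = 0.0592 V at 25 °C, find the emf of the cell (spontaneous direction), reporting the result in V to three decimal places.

Ce⁴⁺/Ce³⁺ is the cathode (higher E°), MnO₄⁻/Mn²⁺ the anode: E°cell = +1.60 − (+1.47) = +0.13 V, n = 5.
Overall: 5 Ce⁴⁺(aq) + Mn²⁺(aq) + 4 H₂O(l) → 5 Ce³⁺(aq) + MnO₄⁻(aq) + 8 H⁺(aq)
Q = [Ce³⁺]^5·[MnO₄⁻]·[H⁺]^8 / ([Ce⁴⁺]^5·[Mn²⁺]); log Q = -12.590.
E = E° − (0.0592/n) log Q = +0.13 − (0.0592/5)(-12.590) = +0.279 V.

+0.279 V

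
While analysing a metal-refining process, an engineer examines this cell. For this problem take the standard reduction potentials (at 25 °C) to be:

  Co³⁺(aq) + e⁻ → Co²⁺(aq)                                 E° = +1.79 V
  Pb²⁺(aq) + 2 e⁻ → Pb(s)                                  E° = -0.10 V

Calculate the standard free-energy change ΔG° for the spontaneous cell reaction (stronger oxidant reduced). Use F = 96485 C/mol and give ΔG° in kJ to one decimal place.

-364.7 kJ

Co³⁺/Co²⁺ (E° = +1.79 V) is the cathode; Pb²⁺/Pb (E° = -0.10 V) is the anode, so E°cell = +1.89 V.
Balancing electrons gives n = 2 (lcm of 1 and 2).
ΔG° = −nFE° = −(2)(96485)(+1.89) = -364,713 J = -364.7 kJ.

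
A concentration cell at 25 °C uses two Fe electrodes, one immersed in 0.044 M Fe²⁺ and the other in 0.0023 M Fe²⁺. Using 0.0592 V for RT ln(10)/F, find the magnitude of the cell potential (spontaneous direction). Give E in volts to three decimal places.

For a concentration cell E°cell = 0. The 0.044 M side is the cathode (reduction is favoured where [Fe²⁺] is higher).
With n = 2, E = −(0.0592/2) log([Fe²⁺]ₐₙ/[Fe²⁺]꜀ₐₜ) = −(0.0592/2) log(0.0023/0.044) = −(0.0592/2)(-1.282) = +0.038 V.

+0.038 V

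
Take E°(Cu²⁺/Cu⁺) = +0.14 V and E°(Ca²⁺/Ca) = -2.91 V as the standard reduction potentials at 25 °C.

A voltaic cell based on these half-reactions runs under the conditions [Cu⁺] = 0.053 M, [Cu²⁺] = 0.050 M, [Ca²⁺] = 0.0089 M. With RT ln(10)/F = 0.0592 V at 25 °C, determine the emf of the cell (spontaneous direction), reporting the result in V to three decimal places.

+3.109 V

Cu²⁺/Cu⁺ is the cathode (higher E°), Ca²⁺/Ca the anode: E°cell = +0.14 − (-2.91) = +3.05 V, n = 2.
Overall: 2 Cu²⁺(aq) + Ca(s) → 2 Cu⁺(aq) + Ca²⁺(aq)
Q = [Cu⁺]^2·[Ca²⁺] / ([Cu²⁺]^2); log Q = -2.000.
E = E° − (0.0592/n) log Q = +3.05 − (0.0592/2)(-2.000) = +3.109 V.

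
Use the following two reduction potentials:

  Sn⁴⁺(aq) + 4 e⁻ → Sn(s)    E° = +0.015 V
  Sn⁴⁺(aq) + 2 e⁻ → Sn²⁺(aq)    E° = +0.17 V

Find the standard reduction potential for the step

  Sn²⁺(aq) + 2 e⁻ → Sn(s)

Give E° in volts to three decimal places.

Sequential free energies add, so n₃E°₃ = n₁E°₁ + n₂E°₂.
With n₃ = 4, and the known step contributing 2×(+0.17) V, the unknown satisfies 2·E° = 4×(+0.015) − 2×(+0.17) = -0.280.
E° = -0.280 / 2 = -0.140 V.

-0.140 V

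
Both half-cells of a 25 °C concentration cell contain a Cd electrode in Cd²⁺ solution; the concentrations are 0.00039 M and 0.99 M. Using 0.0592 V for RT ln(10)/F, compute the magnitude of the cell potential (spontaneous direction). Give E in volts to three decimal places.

+0.101 V

For a concentration cell E°cell = 0. The 0.99 M side is the cathode (reduction is favoured where [Cd²⁺] is higher).
With n = 2, E = −(0.0592/2) log([Cd²⁺]ₐₙ/[Cd²⁺]꜀ₐₜ) = −(0.0592/2) log(0.00039/0.99) = −(0.0592/2)(-3.405) = +0.101 V.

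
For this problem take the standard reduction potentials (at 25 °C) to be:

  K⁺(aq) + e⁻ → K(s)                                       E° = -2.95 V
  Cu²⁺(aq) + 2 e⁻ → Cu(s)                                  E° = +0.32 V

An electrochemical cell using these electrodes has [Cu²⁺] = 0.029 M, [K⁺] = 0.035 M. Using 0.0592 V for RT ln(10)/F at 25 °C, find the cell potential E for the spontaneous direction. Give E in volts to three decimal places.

Cu²⁺/Cu is the cathode (higher E°), K⁺/K the anode: E°cell = +0.32 − (-2.95) = +3.27 V, n = 2.
Overall: Cu²⁺(aq) + 2 K(s) → Cu(s) + 2 K⁺(aq)
Q = [K⁺]^2 / ([Cu²⁺]); log Q = -1.374.
E = E° − (0.0592/n) log Q = +3.27 − (0.0592/2)(-1.374) = +3.311 V.

+3.311 V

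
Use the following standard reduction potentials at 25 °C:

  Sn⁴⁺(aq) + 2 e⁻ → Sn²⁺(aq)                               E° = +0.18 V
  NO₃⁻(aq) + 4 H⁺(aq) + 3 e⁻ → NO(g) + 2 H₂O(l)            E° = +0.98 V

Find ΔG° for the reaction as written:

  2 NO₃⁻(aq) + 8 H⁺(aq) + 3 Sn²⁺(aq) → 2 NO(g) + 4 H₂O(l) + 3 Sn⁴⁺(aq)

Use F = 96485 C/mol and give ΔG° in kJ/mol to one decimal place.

As written, NO₃⁻/NO is reduced (cathode) and Sn⁴⁺/Sn²⁺ is oxidised (anode), so E°cell = (+0.98) − (+0.18) = +0.80 V.
Balancing electrons gives n = 6.
ΔG° = −nFE° = −(6)(96485)(+0.80) = -463,128 J = -463.1 kJ/mol.

-463.1 kJ/mol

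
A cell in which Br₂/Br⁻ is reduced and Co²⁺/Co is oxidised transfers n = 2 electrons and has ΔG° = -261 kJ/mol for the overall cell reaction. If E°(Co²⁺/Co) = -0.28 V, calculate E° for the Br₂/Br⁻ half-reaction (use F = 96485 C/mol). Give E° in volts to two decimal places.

E°cell = −ΔG°/(nF) = −(-261×10³)/((2)(96485)) = +1.353 V.
Since Br₂/Br⁻ is the cathode and Co²⁺/Co the anode, E°cell = E°(Br₂/Br⁻) − E°(Co²⁺/Co).
So E°(Br₂/Br⁻) = E°cell + E°(Co²⁺/Co) = +1.353 + (-0.28) = +1.07 V.

+1.07 V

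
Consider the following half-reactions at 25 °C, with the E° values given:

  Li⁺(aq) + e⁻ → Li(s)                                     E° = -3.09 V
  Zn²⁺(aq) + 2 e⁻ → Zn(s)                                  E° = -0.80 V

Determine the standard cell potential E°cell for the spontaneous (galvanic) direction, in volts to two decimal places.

+2.29 V

The Zn²⁺/Zn couple has the higher reduction potential, so it is the cathode; Li⁺/Li is oxidised at the anode.
E°cell = E°(cathode) − E°(anode) = (-0.80) − (-3.09) = +2.29 V.
Since E°cell > 0, the reaction is spontaneous under standard conditions.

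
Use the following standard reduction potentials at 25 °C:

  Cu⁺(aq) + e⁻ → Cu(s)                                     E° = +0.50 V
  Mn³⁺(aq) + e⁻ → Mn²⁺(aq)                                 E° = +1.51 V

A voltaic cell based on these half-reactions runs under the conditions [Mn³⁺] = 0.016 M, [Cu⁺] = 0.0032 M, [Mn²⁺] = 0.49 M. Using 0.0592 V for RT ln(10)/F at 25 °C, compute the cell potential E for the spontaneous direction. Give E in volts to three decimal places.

+1.070 V

Mn³⁺/Mn²⁺ is the cathode (higher E°), Cu⁺/Cu the anode: E°cell = +1.51 − (+0.50) = +1.01 V, n = 1.
Overall: Mn³⁺(aq) + Cu(s) → Mn²⁺(aq) + Cu⁺(aq)
Q = [Mn²⁺]·[Cu⁺] / ([Mn³⁺]); log Q = -1.009.
E = E° − (0.0592/n) log Q = +1.01 − (0.0592/1)(-1.009) = +1.070 V.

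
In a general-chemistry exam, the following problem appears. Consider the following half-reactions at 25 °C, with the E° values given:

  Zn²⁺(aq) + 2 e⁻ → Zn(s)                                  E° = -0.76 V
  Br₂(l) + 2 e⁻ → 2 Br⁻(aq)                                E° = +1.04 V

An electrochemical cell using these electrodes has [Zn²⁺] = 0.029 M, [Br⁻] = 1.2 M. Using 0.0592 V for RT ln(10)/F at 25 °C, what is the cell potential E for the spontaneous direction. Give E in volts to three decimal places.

+1.841 V

Br₂/Br⁻ is the cathode (higher E°), Zn²⁺/Zn the anode: E°cell = +1.04 − (-0.76) = +1.80 V, n = 2.
Overall: Br₂(l) + Zn(s) → 2 Br⁻(aq) + Zn²⁺(aq)
Q = [Br⁻]^2·[Zn²⁺]; log Q = -1.379.
E = E° − (0.0592/n) log Q = +1.80 − (0.0592/2)(-1.379) = +1.841 V.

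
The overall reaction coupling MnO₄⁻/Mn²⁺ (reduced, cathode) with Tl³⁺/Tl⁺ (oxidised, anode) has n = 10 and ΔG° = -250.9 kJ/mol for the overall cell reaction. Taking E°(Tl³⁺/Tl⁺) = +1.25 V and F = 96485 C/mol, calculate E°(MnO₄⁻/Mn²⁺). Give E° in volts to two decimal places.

+1.51 V

E°cell = −ΔG°/(nF) = −(-250.9×10³)/((10)(96485)) = +0.260 V.
Since MnO₄⁻/Mn²⁺ is the cathode and Tl³⁺/Tl⁺ the anode, E°cell = E°(MnO₄⁻/Mn²⁺) − E°(Tl³⁺/Tl⁺).
So E°(MnO₄⁻/Mn²⁺) = E°cell + E°(Tl³⁺/Tl⁺) = +0.260 + (+1.25) = +1.51 V.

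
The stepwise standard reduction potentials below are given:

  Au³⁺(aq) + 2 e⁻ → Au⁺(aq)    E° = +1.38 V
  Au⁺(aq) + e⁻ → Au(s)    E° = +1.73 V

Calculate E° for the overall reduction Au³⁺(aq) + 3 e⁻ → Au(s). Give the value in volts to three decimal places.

Standard free energies of sequential steps add: ΔG°₃ = ΔG°₁ + ΔG°₂, so n₃E°₃ = n₁E°₁ + n₂E°₂.
E°₃ = (2×+1.38 + 1×+1.73) / 3 = (+4.490) / 3 = +1.497 V.

+1.497 V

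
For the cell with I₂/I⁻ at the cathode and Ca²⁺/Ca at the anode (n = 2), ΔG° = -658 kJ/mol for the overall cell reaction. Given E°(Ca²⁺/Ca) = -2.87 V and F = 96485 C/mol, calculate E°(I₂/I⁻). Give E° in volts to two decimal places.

E°cell = −ΔG°/(nF) = −(-658×10³)/((2)(96485)) = +3.410 V.
Since I₂/I⁻ is the cathode and Ca²⁺/Ca the anode, E°cell = E°(I₂/I⁻) − E°(Ca²⁺/Ca).
So E°(I₂/I⁻) = E°cell + E°(Ca²⁺/Ca) = +3.410 + (-2.87) = +0.54 V.

+0.54 V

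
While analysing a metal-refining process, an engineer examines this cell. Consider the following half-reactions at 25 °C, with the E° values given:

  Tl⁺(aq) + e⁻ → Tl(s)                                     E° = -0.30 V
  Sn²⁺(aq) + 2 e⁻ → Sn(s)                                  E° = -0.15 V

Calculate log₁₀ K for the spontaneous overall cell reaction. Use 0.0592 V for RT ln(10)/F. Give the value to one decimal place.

Cathode: Sn²⁺/Sn; anode: Tl⁺/Tl. E°cell = +0.15 V, n = 2.
log K = nE°cell / 0.0592 = (2)(+0.15) / 0.0592 = 5.1.

5.1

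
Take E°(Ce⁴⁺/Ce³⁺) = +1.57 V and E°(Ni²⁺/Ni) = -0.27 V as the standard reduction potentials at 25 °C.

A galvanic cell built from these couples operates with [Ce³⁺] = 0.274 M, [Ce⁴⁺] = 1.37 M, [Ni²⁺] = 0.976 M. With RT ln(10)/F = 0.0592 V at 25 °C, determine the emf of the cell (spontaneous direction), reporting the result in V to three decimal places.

+1.882 V

Ce⁴⁺/Ce³⁺ is the cathode (higher E°), Ni²⁺/Ni the anode: E°cell = +1.57 − (-0.27) = +1.84 V, n = 2.
Overall: 2 Ce⁴⁺(aq) + Ni(s) → 2 Ce³⁺(aq) + Ni²⁺(aq)
Q = [Ce³⁺]^2·[Ni²⁺] / ([Ce⁴⁺]^2); log Q = -1.408.
E = E° − (0.0592/n) log Q = +1.84 − (0.0592/2)(-1.408) = +1.882 V.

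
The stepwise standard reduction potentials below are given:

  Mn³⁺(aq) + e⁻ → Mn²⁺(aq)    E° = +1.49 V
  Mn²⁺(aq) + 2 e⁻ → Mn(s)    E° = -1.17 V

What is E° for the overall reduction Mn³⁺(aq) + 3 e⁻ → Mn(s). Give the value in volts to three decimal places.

Standard free energies of sequential steps add: ΔG°₃ = ΔG°₁ + ΔG°₂, so n₃E°₃ = n₁E°₁ + n₂E°₂.
E°₃ = (1×+1.49 + 2×-1.17) / 3 = (-0.850) / 3 = -0.283 V.

-0.283 V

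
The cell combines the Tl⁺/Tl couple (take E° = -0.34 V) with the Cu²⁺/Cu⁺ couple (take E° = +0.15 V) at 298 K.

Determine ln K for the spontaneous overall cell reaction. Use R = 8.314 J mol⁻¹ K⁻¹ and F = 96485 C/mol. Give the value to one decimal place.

19.1

Cathode: Cu²⁺/Cu⁺; anode: Tl⁺/Tl. E°cell = (+0.15) − (-0.34) = +0.49 V, with n = 1.
ΔG° = −nFE° = −RT ln K, so ln K = nFE°/(RT) = (1)(96485)(+0.49) / ((8.314)(298)) = 19.082.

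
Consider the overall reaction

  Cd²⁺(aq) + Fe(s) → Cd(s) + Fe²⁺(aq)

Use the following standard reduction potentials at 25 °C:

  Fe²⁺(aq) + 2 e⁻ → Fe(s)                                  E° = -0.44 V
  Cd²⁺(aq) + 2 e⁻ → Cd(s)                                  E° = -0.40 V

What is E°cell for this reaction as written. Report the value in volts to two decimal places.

The Cd²⁺/Cd couple has the higher reduction potential, so it is the cathode; Fe²⁺/Fe is oxidised at the anode.
E°cell = E°(cathode) − E°(anode) = (-0.40) − (-0.44) = +0.04 V.
Since E°cell > 0, the reaction is spontaneous under standard conditions.

+0.04 V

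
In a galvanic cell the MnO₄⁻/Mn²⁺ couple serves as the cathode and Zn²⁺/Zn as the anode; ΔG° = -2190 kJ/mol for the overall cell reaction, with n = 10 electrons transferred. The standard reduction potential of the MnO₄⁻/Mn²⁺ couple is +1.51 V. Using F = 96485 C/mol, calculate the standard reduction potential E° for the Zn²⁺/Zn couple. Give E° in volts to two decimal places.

E°cell = −ΔG°/(nF) = −(-2190×10³)/((10)(96485)) = +2.270 V.
Since MnO₄⁻/Mn²⁺ is the cathode and Zn²⁺/Zn the anode, E°cell = E°(MnO₄⁻/Mn²⁺) − E°(Zn²⁺/Zn).
So E°(Zn²⁺/Zn) = E°(MnO₄⁻/Mn²⁺) − E°cell = (+1.51) − (+2.270) = -0.76 V.

-0.76 V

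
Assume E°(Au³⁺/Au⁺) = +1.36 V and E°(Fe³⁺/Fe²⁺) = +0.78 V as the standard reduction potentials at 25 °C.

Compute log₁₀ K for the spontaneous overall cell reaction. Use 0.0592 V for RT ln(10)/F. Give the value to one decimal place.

19.6

Cathode: Au³⁺/Au⁺; anode: Fe³⁺/Fe²⁺. E°cell = +0.58 V, n = 2.
log K = nE°cell / 0.0592 = (2)(+0.58) / 0.0592 = 19.6.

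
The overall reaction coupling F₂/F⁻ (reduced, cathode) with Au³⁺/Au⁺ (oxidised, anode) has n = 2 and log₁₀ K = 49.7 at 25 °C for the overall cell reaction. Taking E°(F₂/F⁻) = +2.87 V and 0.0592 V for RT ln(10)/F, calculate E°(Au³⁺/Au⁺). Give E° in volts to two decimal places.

+1.40 V

E°cell = (0.0592/n)·log K = (0.0592/2)(49.7) = +1.471 V.
Since F₂/F⁻ is the cathode and Au³⁺/Au⁺ the anode, E°cell = E°(F₂/F⁻) − E°(Au³⁺/Au⁺).
So E°(Au³⁺/Au⁺) = E°(F₂/F⁻) − E°cell = (+2.87) − (+1.471) = +1.40 V.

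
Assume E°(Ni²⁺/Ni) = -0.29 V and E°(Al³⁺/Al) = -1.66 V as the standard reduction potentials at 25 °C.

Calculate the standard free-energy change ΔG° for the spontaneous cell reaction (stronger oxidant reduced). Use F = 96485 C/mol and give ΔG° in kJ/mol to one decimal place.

Ni²⁺/Ni (E° = -0.29 V) is the cathode; Al³⁺/Al (E° = -1.66 V) is the anode, so E°cell = +1.37 V.
Balancing electrons gives n = 6 (lcm of 2 and 3).
ΔG° = −nFE° = −(6)(96485)(+1.37) = -793,107 J = -793.1 kJ/mol.

-793.1 kJ/mol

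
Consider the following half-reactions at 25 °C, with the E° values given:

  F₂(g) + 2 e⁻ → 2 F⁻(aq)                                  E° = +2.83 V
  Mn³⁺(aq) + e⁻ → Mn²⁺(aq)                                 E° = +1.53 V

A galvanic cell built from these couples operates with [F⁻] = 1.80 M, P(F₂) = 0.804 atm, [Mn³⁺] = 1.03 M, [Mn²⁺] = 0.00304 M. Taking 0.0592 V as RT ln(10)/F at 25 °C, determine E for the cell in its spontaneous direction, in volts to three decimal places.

+1.132 V

F₂/F⁻ is the cathode (higher E°), Mn³⁺/Mn²⁺ the anode: E°cell = +2.83 − (+1.53) = +1.30 V, n = 2.
Overall: F₂(g) + 2 Mn²⁺(aq) → 2 F⁻(aq) + 2 Mn³⁺(aq)
Q = [F⁻]^2·[Mn³⁺]^2 / (P(F₂)·[Mn²⁺]^2); log Q = 5.665.
E = E° − (0.0592/n) log Q = +1.30 − (0.0592/2)(5.665) = +1.132 V.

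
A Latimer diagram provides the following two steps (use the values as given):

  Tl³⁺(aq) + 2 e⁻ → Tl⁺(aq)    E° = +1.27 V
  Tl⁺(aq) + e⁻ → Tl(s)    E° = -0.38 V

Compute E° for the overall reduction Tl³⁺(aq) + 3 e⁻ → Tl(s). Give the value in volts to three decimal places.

Since ΔG° = −nFE° is additive over sequential reductions, n₃E°₃ = n₁E°₁ + n₂E°₂.
E°₃ = (2×+1.27 + 1×-0.38) / 3 = (+2.160) / 3 = +0.720 V.

+0.720 V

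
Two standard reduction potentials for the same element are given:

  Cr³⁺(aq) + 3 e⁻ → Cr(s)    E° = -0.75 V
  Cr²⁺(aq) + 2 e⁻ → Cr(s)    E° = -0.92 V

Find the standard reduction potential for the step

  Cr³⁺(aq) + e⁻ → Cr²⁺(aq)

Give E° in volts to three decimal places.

-0.410 V

Sequential free energies add, so n₃E°₃ = n₁E°₁ + n₂E°₂.
With n₃ = 3, and the known step contributing 2×(-0.92) V, the unknown satisfies 1·E° = 3×(-0.75) − 2×(-0.92) = -0.410.
E° = -0.410 / 1 = -0.410 V.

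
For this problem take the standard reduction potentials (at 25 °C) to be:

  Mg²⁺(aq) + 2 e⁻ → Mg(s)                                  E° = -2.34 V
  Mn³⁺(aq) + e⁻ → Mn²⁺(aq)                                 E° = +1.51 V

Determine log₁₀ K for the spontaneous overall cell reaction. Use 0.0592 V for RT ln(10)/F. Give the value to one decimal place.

130.1

Cathode: Mn³⁺/Mn²⁺; anode: Mg²⁺/Mg. E°cell = +3.85 V, n = 2.
log K = nE°cell / 0.0592 = (2)(+3.85) / 0.0592 = 130.1.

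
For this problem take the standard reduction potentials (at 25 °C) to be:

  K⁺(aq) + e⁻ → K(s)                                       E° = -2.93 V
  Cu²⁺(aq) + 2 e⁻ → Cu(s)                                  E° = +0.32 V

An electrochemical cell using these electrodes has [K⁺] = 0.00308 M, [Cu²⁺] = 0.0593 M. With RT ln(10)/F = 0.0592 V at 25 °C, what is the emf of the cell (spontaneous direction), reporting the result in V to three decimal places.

Cu²⁺/Cu is the cathode (higher E°), K⁺/K the anode: E°cell = +0.32 − (-2.93) = +3.25 V, n = 2.
Overall: Cu²⁺(aq) + 2 K(s) → Cu(s) + 2 K⁺(aq)
Q = [K⁺]^2 / ([Cu²⁺]); log Q = -3.796.
E = E° − (0.0592/n) log Q = +3.25 − (0.0592/2)(-3.796) = +3.362 V.

+3.362 V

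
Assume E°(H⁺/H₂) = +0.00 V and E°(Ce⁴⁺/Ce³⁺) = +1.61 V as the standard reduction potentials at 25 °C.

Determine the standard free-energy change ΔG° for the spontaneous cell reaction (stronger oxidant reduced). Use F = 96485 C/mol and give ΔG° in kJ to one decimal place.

-310.7 kJ

Ce⁴⁺/Ce³⁺ (E° = +1.61 V) is the cathode; H⁺/H₂ (E° = +0.00 V) is the anode, so E°cell = +1.61 V.
Balancing electrons gives n = 2 (lcm of 1 and 2).
ΔG° = −nFE° = −(2)(96485)(+1.61) = -310,682 J = -310.7 kJ.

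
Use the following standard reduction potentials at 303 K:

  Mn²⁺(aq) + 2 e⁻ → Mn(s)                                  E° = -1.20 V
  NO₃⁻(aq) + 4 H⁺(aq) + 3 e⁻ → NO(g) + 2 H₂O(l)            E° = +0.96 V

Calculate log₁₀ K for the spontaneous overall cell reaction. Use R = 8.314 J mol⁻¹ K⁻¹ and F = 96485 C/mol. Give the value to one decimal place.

215.6

Cathode: NO₃⁻/NO; anode: Mn²⁺/Mn. E°cell = (+0.96) − (-1.20) = +2.16 V, with n = 6.
ΔG° = −nFE° = −RT ln K, so ln K = nFE°/(RT) = (6)(96485)(+2.16) / ((8.314)(303)) = 496.378.
log₁₀ K = 496.378 / ln 10 = 215.6.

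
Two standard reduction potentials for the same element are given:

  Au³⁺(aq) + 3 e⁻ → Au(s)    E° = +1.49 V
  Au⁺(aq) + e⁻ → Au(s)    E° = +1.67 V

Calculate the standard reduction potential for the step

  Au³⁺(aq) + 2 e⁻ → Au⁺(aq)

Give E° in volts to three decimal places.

Sequential free energies add, so n₃E°₃ = n₁E°₁ + n₂E°₂.
With n₃ = 3, and the known step contributing 1×(+1.67) V, the unknown satisfies 2·E° = 3×(+1.49) − 1×(+1.67) = +2.800.
E° = +2.800 / 2 = +1.400 V.

+1.400 V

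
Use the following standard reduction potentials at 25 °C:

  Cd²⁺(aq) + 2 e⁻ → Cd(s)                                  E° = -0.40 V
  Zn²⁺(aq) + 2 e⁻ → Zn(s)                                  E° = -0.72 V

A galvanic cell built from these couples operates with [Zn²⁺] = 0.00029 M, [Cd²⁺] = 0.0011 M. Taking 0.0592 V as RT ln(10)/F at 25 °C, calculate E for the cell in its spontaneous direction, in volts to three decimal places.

Cd²⁺/Cd is the cathode (higher E°), Zn²⁺/Zn the anode: E°cell = -0.40 − (-0.72) = +0.32 V, n = 2.
Overall: Cd²⁺(aq) + Zn(s) → Cd(s) + Zn²⁺(aq)
Q = [Zn²⁺] / ([Cd²⁺]); log Q = -0.579.
E = E° − (0.0592/n) log Q = +0.32 − (0.0592/2)(-0.579) = +0.337 V.

+0.337 V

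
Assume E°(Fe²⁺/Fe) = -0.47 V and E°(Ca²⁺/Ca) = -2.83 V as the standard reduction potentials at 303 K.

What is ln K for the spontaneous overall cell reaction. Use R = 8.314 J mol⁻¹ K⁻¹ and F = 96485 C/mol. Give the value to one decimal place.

Cathode: Fe²⁺/Fe; anode: Ca²⁺/Ca. E°cell = (-0.47) − (-2.83) = +2.36 V, with n = 2.
ΔG° = −nFE° = −RT ln K, so ln K = nFE°/(RT) = (2)(96485)(+2.36) / ((8.314)(303)) = 180.779.

180.8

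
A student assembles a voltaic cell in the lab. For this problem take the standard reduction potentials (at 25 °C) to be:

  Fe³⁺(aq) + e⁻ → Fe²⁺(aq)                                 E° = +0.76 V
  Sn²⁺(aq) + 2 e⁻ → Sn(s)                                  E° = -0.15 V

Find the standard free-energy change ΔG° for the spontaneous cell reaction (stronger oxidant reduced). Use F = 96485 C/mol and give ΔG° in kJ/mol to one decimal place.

-175.6 kJ/mol

Fe³⁺/Fe²⁺ (E° = +0.76 V) is the cathode; Sn²⁺/Sn (E° = -0.15 V) is the anode, so E°cell = +0.91 V.
Balancing electrons gives n = 2 (lcm of 1 and 2).
ΔG° = −nFE° = −(2)(96485)(+0.91) = -175,603 J = -175.6 kJ/mol.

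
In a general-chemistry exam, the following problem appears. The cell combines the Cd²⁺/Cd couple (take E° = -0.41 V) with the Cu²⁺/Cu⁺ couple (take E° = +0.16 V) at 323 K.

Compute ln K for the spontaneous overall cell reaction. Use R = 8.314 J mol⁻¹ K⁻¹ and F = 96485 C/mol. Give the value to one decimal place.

Cathode: Cu²⁺/Cu⁺; anode: Cd²⁺/Cd. E°cell = (+0.16) − (-0.41) = +0.57 V, with n = 2.
ΔG° = −nFE° = −RT ln K, so ln K = nFE°/(RT) = (2)(96485)(+0.57) / ((8.314)(323)) = 40.959.

41.0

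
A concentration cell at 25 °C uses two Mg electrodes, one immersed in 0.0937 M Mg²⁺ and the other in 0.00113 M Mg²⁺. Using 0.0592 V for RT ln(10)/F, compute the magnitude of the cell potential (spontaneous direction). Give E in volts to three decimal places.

For a concentration cell E°cell = 0. The 0.0937 M side is the cathode (reduction is favoured where [Mg²⁺] is higher).
With n = 2, E = −(0.0592/2) log([Mg²⁺]ₐₙ/[Mg²⁺]꜀ₐₜ) = −(0.0592/2) log(0.00113/0.0937) = −(0.0592/2)(-1.919) = +0.057 V.

+0.057 V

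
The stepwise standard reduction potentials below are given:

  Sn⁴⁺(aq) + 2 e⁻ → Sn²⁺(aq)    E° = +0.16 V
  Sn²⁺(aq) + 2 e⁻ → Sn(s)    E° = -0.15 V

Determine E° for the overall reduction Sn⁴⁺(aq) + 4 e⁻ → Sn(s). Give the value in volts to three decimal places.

Standard free energies of sequential steps add: ΔG°₃ = ΔG°₁ + ΔG°₂, so n₃E°₃ = n₁E°₁ + n₂E°₂.
E°₃ = (2×+0.16 + 2×-0.15) / 4 = (+0.020) / 4 = +0.005 V.

+0.005 V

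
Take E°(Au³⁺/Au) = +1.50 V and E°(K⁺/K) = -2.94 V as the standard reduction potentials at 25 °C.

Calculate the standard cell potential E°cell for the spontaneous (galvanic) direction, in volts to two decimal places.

+4.44 V

The Au³⁺/Au couple has the higher reduction potential, so it is the cathode; K⁺/K is oxidised at the anode.
E°cell = E°(cathode) − E°(anode) = (+1.50) − (-2.94) = +4.44 V.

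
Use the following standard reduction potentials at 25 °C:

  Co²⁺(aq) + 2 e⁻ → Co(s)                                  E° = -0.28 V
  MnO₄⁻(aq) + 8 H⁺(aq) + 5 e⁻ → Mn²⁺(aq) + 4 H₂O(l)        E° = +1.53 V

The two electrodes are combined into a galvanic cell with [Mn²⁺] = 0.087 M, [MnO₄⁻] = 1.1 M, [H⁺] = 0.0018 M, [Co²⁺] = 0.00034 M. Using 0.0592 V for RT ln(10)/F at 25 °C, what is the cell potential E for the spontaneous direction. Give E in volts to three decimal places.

+1.666 V

MnO₄⁻/Mn²⁺ is the cathode (higher E°), Co²⁺/Co the anode: E°cell = +1.53 − (-0.28) = +1.81 V, n = 10.
Overall: 2 MnO₄⁻(aq) + 16 H⁺(aq) + 5 Co(s) → 2 Mn²⁺(aq) + 8 H₂O(l) + 5 Co²⁺(aq)
Q = [Mn²⁺]^2·[Co²⁺]^5 / ([MnO₄⁻]^2·[H⁺]^16); log Q = 24.369.
E = E° − (0.0592/n) log Q = +1.81 − (0.0592/10)(24.369) = +1.666 V.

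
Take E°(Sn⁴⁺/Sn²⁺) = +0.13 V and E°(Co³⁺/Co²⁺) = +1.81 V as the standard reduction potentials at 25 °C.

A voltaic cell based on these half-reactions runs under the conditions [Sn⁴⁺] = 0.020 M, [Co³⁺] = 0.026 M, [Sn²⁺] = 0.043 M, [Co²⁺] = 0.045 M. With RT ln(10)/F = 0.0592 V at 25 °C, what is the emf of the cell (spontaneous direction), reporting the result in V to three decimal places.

+1.676 V

Co³⁺/Co²⁺ is the cathode (higher E°), Sn⁴⁺/Sn²⁺ the anode: E°cell = +1.81 − (+0.13) = +1.68 V, n = 2.
Overall: 2 Co³⁺(aq) + Sn²⁺(aq) → 2 Co²⁺(aq) + Sn⁴⁺(aq)
Q = [Co²⁺]^2·[Sn⁴⁺] / ([Co³⁺]^2·[Sn²⁺]); log Q = 0.144.
E = E° − (0.0592/n) log Q = +1.68 − (0.0592/2)(0.144) = +1.676 V.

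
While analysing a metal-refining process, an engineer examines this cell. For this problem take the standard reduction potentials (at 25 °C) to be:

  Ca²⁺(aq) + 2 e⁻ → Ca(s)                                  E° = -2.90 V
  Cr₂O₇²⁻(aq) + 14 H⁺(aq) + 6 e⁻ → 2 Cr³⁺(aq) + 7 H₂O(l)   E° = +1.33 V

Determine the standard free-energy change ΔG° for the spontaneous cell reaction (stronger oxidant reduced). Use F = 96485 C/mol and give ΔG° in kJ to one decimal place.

Cr₂O₇²⁻/Cr³⁺ (E° = +1.33 V) is the cathode; Ca²⁺/Ca (E° = -2.90 V) is the anode, so E°cell = +4.23 V.
Balancing electrons gives n = 6 (lcm of 6 and 2).
ΔG° = −nFE° = −(6)(96485)(+4.23) = -2,448,789 J = -2448.8 kJ.

-2448.8 kJ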